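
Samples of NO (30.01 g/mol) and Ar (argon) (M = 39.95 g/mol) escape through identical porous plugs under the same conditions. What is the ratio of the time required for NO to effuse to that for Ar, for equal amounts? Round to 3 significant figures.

0.867

By Graham's law, t_NO/t_Ar = √(M_NO/M_Ar) = √(30.01/39.95) = √0.7512 = 0.867.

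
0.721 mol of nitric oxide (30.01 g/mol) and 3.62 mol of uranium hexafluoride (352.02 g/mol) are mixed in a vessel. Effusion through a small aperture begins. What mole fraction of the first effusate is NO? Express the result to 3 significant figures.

0.406

Rate_i ∝ x_i/√M_i (Graham's law weighted by mole fraction), so the effusate composition follows n_i/√M_i.
Mole fraction of NO in the effusate = (n_NO/√M_NO) / (n_NO/√M_NO + n_UF₆/√M_UF₆)
= (0.721/√30.01) / (0.721/√30.01 + 3.62/√352.02) = 0.1316/(0.1316 + 0.1929) = 0.406.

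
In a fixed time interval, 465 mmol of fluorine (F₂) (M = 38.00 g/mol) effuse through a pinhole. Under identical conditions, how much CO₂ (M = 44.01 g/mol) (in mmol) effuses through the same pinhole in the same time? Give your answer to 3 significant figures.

432 mmol

Using Graham's law: rate_CO₂/rate_F₂ = √(M_F₂/M_CO₂) = √(38.00/44.01) = √0.8634 = 0.9292.
So the amount for CO₂ is 465 × 0.9292 = 432 mmol.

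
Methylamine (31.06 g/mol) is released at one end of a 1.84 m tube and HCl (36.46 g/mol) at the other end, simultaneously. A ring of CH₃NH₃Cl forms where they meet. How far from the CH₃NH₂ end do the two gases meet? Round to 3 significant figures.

0.957 m

Distances travelled in equal time are proportional to diffusion rates, so d_CH₃NH₂/d_HCl = √(M_HCl/M_CH₃NH₂) = √(36.46/31.06) = 1.083.
With d_CH₃NH₂ + d_HCl = 1.84 m, d_HCl = 1.84/(1 + 1.083) = 0.8832 m.
d_CH₃NH₂ = 1.84 − 0.8832 = 0.957 m.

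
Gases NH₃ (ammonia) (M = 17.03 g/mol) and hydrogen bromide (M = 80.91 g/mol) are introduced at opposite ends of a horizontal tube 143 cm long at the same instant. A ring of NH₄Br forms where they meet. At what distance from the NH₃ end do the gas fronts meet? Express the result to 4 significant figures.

In equal time, each gas travels a distance ∝ its rate ∝ 1/√M, so d_NH₃/d_HBr = √(M_HBr/M_NH₃) = √(80.91/17.03) = 2.180.
With d_NH₃ + d_HBr = 143 cm, d_HBr = 143/(1 + 2.180) = 44.97 cm.
d_NH₃ = 143 − 44.97 = 98.03 cm.

98.03 cm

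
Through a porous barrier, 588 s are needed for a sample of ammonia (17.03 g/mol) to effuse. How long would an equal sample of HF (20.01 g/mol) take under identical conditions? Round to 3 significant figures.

Using Graham's law: t_HF/t_NH₃ = √(M_HF/M_NH₃) = √(20.01/17.03) = √1.175 = 1.084.
So the time for HF is 588 × 1.084 = 637 s.

637 s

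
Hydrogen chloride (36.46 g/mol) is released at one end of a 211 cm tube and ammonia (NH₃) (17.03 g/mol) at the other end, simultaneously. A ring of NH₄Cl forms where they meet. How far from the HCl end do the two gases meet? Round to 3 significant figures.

Distances travelled in equal time are proportional to diffusion rates, so d_HCl/d_NH₃ = √(M_NH₃/M_HCl) = √(17.03/36.46) = 0.6834.
With d_HCl + d_NH₃ = 211 cm, d_NH₃ = 211/(1 + 0.6834) = 125.3 cm.
d_HCl = 211 − 125.3 = 85.7 cm.

85.7 cm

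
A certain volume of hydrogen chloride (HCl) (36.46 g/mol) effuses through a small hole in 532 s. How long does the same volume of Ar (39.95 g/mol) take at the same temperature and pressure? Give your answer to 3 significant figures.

557 s

Graham's law gives t_Ar/t_HCl = √(M_Ar/M_HCl) = √(39.95/36.46) = √1.096 = 1.047.
So the time for Ar is 532 × 1.047 = 557 s.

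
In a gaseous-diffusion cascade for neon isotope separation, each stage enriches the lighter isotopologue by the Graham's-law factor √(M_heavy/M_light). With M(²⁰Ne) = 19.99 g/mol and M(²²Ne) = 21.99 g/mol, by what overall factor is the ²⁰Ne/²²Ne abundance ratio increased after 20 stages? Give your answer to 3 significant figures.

The single-stage factor is √(M_heavy/M_light), so 20 stages give [√(21.99/19.99)]^20 = (21.99/19.99)^(20/2).
= 1.10005^10 = 2.59.

2.59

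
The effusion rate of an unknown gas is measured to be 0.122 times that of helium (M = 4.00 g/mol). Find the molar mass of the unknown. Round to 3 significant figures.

269 g/mol

From Graham's law, rate_X/rate_He = √(M_He/M_X).
0.122 = √(4.00/M_X)
M_X = 4.00 / 0.122² = 4.00 / 0.01488 = 269 g/mol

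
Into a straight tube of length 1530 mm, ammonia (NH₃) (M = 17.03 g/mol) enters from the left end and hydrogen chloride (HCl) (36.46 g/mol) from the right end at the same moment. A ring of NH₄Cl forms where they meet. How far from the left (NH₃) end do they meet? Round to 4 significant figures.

908.9 mm

Distances travelled in equal time are proportional to diffusion rates, so d_NH₃/d_HCl = √(M_HCl/M_NH₃) = √(36.46/17.03) = 1.463.
With d_NH₃ + d_HCl = 1530 mm, d_HCl = 1530/(1 + 1.463) = 621.1 mm.
d_NH₃ = 1530 − 621.1 = 908.9 mm.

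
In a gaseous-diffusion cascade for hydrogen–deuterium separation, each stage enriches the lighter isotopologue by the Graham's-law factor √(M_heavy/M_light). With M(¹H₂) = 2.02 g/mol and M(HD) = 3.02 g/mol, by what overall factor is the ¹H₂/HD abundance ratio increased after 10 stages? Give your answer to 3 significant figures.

After 10 stages the ratio has grown by (√(3.02/2.02))^10 = (3.02/2.02)^(10/2).
= 1.49505^5 = 7.47.

7.47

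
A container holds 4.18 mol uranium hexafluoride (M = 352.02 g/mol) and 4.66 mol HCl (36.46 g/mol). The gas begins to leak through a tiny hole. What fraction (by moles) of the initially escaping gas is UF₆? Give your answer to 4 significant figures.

0.2240

Effusion rate of each component ∝ n_i/√M_i (partial pressure × 1/√M).
So x_UF₆ in the escaping gas = (n_UF₆/√M_UF₆) / Σ(n_i/√M_i)
= (4.18/√352.02) / (4.18/√352.02 + 4.66/√36.46) = 0.2228/(0.2228 + 0.7718) = 0.2240.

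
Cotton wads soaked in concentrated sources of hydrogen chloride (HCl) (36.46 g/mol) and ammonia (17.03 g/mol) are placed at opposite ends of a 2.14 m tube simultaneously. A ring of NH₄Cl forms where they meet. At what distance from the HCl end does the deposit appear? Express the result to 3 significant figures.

In equal time, each gas travels a distance ∝ its rate ∝ 1/√M, so d_HCl/d_NH₃ = √(M_NH₃/M_HCl) = √(17.03/36.46) = 0.6834.
With d_HCl + d_NH₃ = 2.14 m, d_NH₃ = 2.14/(1 + 0.6834) = 1.271 m.
d_HCl = 2.14 − 1.271 = 0.869 m.

0.869 m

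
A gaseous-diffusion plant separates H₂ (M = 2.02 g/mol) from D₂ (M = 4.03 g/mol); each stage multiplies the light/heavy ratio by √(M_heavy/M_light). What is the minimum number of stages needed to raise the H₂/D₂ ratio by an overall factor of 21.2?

9

With α = √(4.03/2.02) per stage, ln α = ½ ln(1.99505) = 0.3453.
Need α^N ≥ 21.2 ⇒ N ≥ ln(21.2) / ln α = 3.054 / 0.3453 = 8.84.
So at least 9 stages are needed.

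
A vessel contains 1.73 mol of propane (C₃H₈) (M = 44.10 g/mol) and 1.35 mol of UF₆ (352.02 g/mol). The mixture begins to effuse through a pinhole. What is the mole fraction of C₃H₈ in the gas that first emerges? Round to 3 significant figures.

0.784

Rate_i ∝ x_i/√M_i (Graham's law weighted by mole fraction), so the effusate composition follows n_i/√M_i.
So x_C₃H₈ in the escaping gas = (n_C₃H₈/√M_C₃H₈) / Σ(n_i/√M_i)
= (1.73/√44.10) / (1.73/√44.10 + 1.35/√352.02) = 0.2605/(0.2605 + 0.07195) = 0.784.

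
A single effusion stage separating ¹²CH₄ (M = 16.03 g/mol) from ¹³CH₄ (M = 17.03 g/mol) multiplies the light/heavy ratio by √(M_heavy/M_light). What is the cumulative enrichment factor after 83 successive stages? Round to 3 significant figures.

Each stage multiplies the ratio by α = √(17.03/16.03), so after 83 stages the overall factor is α^83 = (17.03/16.03)^(83/2).
= 1.06238^(83/2) = 12.3.

12.3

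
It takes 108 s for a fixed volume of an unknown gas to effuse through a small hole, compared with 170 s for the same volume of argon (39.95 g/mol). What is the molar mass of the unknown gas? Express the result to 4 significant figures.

From Graham's law, t_X/t_Ar = √(M_X/M_Ar).
108/170 = 0.6353 = √(M_X/39.95)
M_X = 39.95 × 0.6353² = 39.95 × 0.4036 = 16.12 g/mol

16.12 g/mol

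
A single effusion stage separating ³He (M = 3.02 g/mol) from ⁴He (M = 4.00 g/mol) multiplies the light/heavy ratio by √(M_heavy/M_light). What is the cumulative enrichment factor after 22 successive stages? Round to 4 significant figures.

22.01

Overall factor = α^22 with α = √(4.00/3.02), i.e. (4.00/3.02)^(22/2).
= 1.32450^11 = 22.01.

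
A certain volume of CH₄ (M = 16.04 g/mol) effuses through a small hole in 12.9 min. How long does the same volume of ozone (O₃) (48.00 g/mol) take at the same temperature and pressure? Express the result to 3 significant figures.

Since effusion rate ∝ 1/√M, t_O₃/t_CH₄ = √(M_O₃/M_CH₄) = √(48.00/16.04) = √2.993 = 1.730.
So the time for O₃ is 12.9 × 1.730 = 22.3 min.

22.3 min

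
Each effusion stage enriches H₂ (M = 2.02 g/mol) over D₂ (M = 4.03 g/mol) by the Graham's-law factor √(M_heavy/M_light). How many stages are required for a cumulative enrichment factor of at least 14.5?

With α = √(4.03/2.02) per stage, ln α = ½ ln(1.99505) = 0.3453.
Need α^N ≥ 14.5 ⇒ N ≥ ln(14.5) / ln α = 2.674 / 0.3453 = 7.74.
So at least 8 stages are needed.

8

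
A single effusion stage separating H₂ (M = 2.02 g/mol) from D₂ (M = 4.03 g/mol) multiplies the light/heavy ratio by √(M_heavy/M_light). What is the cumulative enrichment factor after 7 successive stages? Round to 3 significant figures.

11.2

After 7 stages the ratio has grown by (√(4.03/2.02))^7 = (4.03/2.02)^(7/2).
= 1.99505^(7/2) = 11.2.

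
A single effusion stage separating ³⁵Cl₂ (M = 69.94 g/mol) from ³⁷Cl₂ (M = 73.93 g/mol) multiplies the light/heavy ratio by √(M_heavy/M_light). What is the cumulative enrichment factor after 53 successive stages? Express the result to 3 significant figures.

4.35

After 53 stages the ratio has grown by (√(73.93/69.94))^53 = (73.93/69.94)^(53/2).
= 1.05705^(53/2) = 4.35.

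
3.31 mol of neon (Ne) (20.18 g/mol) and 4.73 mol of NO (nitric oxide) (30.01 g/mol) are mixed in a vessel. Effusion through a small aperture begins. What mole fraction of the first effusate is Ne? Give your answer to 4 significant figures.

0.4604

The effusion rate of species i is ∝ p_i/√M_i ∝ n_i/√M_i.
x_Ne(eff) = (n_Ne/√M_Ne) / (n_Ne/√M_Ne + n_NO/√M_NO)
= (3.31/√20.18) / (3.31/√20.18 + 4.73/√30.01) = 0.7368/(0.7368 + 0.8634) = 0.4604.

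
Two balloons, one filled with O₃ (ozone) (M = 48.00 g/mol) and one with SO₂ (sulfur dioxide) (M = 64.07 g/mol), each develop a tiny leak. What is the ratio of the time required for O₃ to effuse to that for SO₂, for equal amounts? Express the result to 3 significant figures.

0.866

From Graham's law, t_O₃/t_SO₂ = √(M_O₃/M_SO₂) = √(48.00/64.07) = √0.7492 = 0.866.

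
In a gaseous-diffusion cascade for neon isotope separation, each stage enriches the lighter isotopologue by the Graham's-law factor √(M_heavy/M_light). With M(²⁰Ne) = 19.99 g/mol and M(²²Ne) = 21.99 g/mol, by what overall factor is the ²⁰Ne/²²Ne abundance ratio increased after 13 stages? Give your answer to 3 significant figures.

Each stage multiplies the ratio by α = √(21.99/19.99), so after 13 stages the overall factor is α^13 = (21.99/19.99)^(13/2).
= 1.10005^(13/2) = 1.86.

1.86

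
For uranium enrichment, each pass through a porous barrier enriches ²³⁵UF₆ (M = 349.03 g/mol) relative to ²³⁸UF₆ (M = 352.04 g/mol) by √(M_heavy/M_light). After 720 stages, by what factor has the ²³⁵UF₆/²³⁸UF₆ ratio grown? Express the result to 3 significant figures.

22.0

Each stage multiplies the ratio by α = √(352.04/349.03), so after 720 stages the overall factor is α^720 = (352.04/349.03)^(720/2).
= 1.00862^360 = 22.0.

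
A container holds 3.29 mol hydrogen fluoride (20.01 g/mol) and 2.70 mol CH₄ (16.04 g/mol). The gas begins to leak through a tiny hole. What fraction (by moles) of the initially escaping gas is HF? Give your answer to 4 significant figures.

The effusion rate of species i is ∝ p_i/√M_i ∝ n_i/√M_i.
Mole fraction of HF in the effusate = (n_HF/√M_HF) / (n_HF/√M_HF + n_CH₄/√M_CH₄)
= (3.29/√20.01) / (3.29/√20.01 + 2.70/√16.04) = 0.7355/(0.7355 + 0.6742) = 0.5218.

0.5218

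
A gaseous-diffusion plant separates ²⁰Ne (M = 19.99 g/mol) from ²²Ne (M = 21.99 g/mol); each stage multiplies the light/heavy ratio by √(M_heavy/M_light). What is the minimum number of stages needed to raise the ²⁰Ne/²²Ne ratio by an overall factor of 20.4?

With α = √(21.99/19.99) per stage, ln α = ½ ln(1.10005) = 0.04768.
Need α^N ≥ 20.4 ⇒ N ≥ ln(20.4) / ln α = 3.016 / 0.04768 = 63.25.
Minimum whole number of stages: N = 64.

64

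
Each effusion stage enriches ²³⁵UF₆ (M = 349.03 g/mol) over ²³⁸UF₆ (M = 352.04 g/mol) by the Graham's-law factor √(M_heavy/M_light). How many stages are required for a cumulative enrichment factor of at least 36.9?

With α = √(352.04/349.03) per stage, ln α = ½ ln(1.00862) = 0.004293.
Need α^N ≥ 36.9 ⇒ N ≥ ln(36.9) / ln α = 3.608 / 0.004293 = 840.40.
Minimum whole number of stages: N = 841.

841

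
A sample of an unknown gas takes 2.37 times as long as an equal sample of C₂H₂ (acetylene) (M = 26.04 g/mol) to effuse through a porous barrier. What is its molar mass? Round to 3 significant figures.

By Graham's law, t_X/t_C₂H₂ = √(M_X/M_C₂H₂).
2.37 = √(M_X/26.04)
M_X = 26.04 × 2.37² = 26.04 × 5.617 = 146 g/mol

146 g/mol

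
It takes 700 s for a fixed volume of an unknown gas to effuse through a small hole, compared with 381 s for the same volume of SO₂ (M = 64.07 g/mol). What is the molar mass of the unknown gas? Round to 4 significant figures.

From Graham's law, t_X/t_SO₂ = √(M_X/M_SO₂).
700/381 = 1.837 = √(M_X/64.07)
M_X = 64.07 × 1.837² = 64.07 × 3.376 = 216.3 g/mol

216.3 g/mol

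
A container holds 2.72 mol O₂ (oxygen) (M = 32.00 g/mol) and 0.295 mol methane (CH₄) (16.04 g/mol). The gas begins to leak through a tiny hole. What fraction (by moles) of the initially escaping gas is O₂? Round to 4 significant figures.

0.8672

Effusion rate of each component ∝ n_i/√M_i (partial pressure × 1/√M).
So x_O₂ in the escaping gas = (n_O₂/√M_O₂) / Σ(n_i/√M_i)
= (2.72/√32.00) / (2.72/√32.00 + 0.295/√16.04) = 0.4808/(0.4808 + 0.07366) = 0.8672.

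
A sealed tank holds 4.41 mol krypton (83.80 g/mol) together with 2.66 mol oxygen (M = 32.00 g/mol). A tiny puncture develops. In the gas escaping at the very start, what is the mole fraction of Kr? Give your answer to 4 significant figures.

0.5060

Rate_i ∝ x_i/√M_i (Graham's law weighted by mole fraction), so the effusate composition follows n_i/√M_i.
Mole fraction of Kr in the effusate = (n_Kr/√M_Kr) / (n_Kr/√M_Kr + n_O₂/√M_O₂)
= (4.41/√83.80) / (4.41/√83.80 + 2.66/√32.00) = 0.4817/(0.4817 + 0.4702) = 0.5060.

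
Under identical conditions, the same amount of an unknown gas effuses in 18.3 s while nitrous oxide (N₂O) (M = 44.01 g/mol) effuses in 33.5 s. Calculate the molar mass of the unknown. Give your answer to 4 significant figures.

13.13 g/mol

By Graham's law, t_X/t_N₂O = √(M_X/M_N₂O).
18.3/33.5 = 0.5463 = √(M_X/44.01)
M_X = 44.01 × 0.5463² = 44.01 × 0.2984 = 13.13 g/mol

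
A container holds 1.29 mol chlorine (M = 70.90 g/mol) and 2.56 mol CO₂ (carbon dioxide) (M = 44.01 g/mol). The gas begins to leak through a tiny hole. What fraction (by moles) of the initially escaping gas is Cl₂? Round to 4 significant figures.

0.2842

The effusion rate of species i is ∝ p_i/√M_i ∝ n_i/√M_i.
So x_Cl₂ in the escaping gas = (n_Cl₂/√M_Cl₂) / Σ(n_i/√M_i)
= (1.29/√70.90) / (1.29/√70.90 + 2.56/√44.01) = 0.1532/(0.1532 + 0.3859) = 0.2842.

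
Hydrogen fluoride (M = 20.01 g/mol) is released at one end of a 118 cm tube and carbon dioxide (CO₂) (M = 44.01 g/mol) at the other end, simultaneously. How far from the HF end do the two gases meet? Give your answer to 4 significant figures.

Distances travelled in equal time are proportional to diffusion rates, so d_HF/d_CO₂ = √(M_CO₂/M_HF) = √(44.01/20.01) = 1.483.
With d_HF + d_CO₂ = 118 cm, d_CO₂ = 118/(1 + 1.483) = 47.52 cm.
d_HF = 118 − 47.52 = 70.48 cm.

70.48 cm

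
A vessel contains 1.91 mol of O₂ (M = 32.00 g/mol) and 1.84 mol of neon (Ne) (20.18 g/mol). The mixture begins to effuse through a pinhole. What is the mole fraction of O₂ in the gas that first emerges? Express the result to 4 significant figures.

0.4519

Effusion rate of each component ∝ n_i/√M_i (partial pressure × 1/√M).
Mole fraction of O₂ in the effusate = (n_O₂/√M_O₂) / (n_O₂/√M_O₂ + n_Ne/√M_Ne)
= (1.91/√32.00) / (1.91/√32.00 + 1.84/√20.18) = 0.3376/(0.3376 + 0.4096) = 0.4519.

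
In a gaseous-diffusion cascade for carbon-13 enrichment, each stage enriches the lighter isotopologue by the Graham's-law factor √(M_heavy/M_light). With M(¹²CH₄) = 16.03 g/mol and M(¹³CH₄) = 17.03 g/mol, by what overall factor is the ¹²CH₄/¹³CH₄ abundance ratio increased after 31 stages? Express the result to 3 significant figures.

After 31 stages the ratio has grown by (√(17.03/16.03))^31 = (17.03/16.03)^(31/2).
= 1.06238^(31/2) = 2.55.

2.55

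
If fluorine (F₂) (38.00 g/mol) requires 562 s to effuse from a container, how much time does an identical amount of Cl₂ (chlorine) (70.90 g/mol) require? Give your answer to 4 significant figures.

Graham's law gives t_Cl₂/t_F₂ = √(M_Cl₂/M_F₂) = √(70.90/38.00) = √1.866 = 1.366.
So the time for Cl₂ is 562 × 1.366 = 767.7 s.

767.7 s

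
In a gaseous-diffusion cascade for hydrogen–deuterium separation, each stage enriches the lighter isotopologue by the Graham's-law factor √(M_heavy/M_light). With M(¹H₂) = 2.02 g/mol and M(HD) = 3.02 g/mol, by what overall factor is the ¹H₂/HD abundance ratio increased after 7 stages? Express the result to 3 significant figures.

After 7 stages the ratio has grown by (√(3.02/2.02))^7 = (3.02/2.02)^(7/2).
= 1.49505^(7/2) = 4.09.

4.09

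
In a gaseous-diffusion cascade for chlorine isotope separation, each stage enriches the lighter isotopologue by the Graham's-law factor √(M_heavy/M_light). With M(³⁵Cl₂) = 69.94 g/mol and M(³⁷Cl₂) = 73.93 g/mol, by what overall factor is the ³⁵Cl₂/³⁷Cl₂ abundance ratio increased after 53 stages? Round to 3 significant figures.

4.35

After 53 stages the ratio has grown by (√(73.93/69.94))^53 = (73.93/69.94)^(53/2).
= 1.05705^(53/2) = 4.35.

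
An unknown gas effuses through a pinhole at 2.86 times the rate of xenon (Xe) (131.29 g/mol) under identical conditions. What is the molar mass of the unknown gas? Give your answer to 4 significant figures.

16.05 g/mol

Graham's law gives rate_X/rate_Xe = √(M_Xe/M_X).
2.86 = √(131.29/M_X)
M_X = 131.29 / 2.86² = 131.29 / 8.180 = 16.05 g/mol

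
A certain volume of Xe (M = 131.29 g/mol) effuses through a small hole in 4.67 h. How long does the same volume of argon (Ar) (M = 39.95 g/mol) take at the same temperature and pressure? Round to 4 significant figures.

Since effusion rate ∝ 1/√M, t_Ar/t_Xe = √(M_Ar/M_Xe) = √(39.95/131.29) = √0.3043 = 0.5516.
So the time for Ar is 4.67 × 0.5516 = 2.576 h.

2.576 h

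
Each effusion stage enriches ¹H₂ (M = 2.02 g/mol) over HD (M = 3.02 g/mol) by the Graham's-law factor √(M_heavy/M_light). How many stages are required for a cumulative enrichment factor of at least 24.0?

16

Per stage α = (3.02/2.02)^(1/2) = 1.49505^0.5, giving ln α = 0.2011.
Need α^N ≥ 24.0 ⇒ N ≥ ln(24.0) / ln α = 3.178 / 0.2011 = 15.80.
So at least 16 stages are needed.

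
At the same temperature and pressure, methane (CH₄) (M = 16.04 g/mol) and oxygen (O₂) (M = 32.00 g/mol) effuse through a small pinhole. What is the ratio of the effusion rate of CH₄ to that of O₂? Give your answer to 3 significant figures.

Using Graham's law: rate_CH₄/rate_O₂ = √(M_O₂/M_CH₄) = √(32.00/16.04) = √1.995 = 1.41.

1.41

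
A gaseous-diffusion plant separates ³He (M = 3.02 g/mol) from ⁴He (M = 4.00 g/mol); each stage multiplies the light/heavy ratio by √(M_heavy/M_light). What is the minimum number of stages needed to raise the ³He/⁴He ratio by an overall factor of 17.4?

Single-stage factor α = √(4.00/3.02), so ln α = ½ ln(1.32450) = 0.1405.
Need α^N ≥ 17.4 ⇒ N ≥ ln(17.4) / ln α = 2.856 / 0.1405 = 20.33.
Rounding up, N = 21 stages.

21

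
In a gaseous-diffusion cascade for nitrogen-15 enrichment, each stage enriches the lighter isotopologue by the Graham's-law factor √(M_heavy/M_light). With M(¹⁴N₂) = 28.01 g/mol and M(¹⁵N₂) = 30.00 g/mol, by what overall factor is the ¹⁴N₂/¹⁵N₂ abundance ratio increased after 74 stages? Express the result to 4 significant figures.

12.67

After 74 stages the ratio has grown by (√(30.00/28.01))^74 = (30.00/28.01)^(74/2).
= 1.07105^37 = 12.67.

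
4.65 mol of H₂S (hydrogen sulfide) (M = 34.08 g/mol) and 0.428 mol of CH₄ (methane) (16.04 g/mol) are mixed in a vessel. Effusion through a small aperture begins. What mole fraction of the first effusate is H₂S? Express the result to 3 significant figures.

The effusion rate of species i is ∝ p_i/√M_i ∝ n_i/√M_i.
x_H₂S(eff) = (n_H₂S/√M_H₂S) / (n_H₂S/√M_H₂S + n_CH₄/√M_CH₄)
= (4.65/√34.08) / (4.65/√34.08 + 0.428/√16.04) = 0.7965/(0.7965 + 0.1069) = 0.882.

0.882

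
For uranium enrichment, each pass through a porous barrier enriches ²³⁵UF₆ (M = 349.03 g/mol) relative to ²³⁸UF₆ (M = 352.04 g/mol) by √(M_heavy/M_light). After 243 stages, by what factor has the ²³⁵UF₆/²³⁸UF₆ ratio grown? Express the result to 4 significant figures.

Overall factor = α^243 with α = √(352.04/349.03), i.e. (352.04/349.03)^(243/2).
= 1.00862^(243/2) = 2.839.

2.839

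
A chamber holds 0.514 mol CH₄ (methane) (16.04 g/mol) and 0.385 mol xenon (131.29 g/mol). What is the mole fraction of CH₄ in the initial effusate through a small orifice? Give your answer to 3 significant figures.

0.793

Each component's effusion rate ∝ (its partial pressure)·(1/√M) ∝ n_i/√M_i.
So x_CH₄ in the escaping gas = (n_CH₄/√M_CH₄) / Σ(n_i/√M_i)
= (0.514/√16.04) / (0.514/√16.04 + 0.385/√131.29) = 0.1283/(0.1283 + 0.03360) = 0.793.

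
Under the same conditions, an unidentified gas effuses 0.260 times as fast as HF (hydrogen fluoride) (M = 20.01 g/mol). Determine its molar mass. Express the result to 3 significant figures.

Using Graham's law: rate_X/rate_HF = √(M_HF/M_X).
0.260 = √(20.01/M_X)
M_X = 20.01 / 0.260² = 20.01 / 0.06760 = 296 g/mol

296 g/mol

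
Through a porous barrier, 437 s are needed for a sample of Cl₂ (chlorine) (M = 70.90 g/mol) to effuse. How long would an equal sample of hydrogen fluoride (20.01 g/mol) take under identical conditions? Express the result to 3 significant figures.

By Graham's law, t_HF/t_Cl₂ = √(M_HF/M_Cl₂) = √(20.01/70.90) = √0.2822 = 0.5313.
So the time for HF is 437 × 0.5313 = 232 s.

232 s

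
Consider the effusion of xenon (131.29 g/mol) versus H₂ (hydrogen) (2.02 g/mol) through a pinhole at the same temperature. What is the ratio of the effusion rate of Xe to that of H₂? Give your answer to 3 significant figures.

0.124

Since effusion rate ∝ 1/√M, rate_Xe/rate_H₂ = √(M_H₂/M_Xe) = √(2.02/131.29) = √0.01539 = 0.124.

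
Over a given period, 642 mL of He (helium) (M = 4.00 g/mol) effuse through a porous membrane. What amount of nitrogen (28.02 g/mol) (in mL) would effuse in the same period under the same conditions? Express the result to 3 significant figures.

243 mL

By Graham's law, rate_N₂/rate_He = √(M_He/M_N₂) = √(4.00/28.02) = √0.1428 = 0.3778.
So the volume for N₂ is 642 × 0.3778 = 243 mL.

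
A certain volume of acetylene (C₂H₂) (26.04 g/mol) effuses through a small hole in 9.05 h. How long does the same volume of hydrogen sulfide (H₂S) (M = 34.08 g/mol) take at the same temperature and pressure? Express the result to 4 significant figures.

Since effusion rate ∝ 1/√M, t_H₂S/t_C₂H₂ = √(M_H₂S/M_C₂H₂) = √(34.08/26.04) = √1.309 = 1.144.
So the time for H₂S is 9.05 × 1.144 = 10.35 h.

10.35 h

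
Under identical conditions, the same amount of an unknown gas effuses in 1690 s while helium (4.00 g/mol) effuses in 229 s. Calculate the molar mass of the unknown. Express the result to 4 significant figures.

217.9 g/mol

From Graham's law, t_X/t_He = √(M_X/M_He).
1690/229 = 7.380 = √(M_X/4.00)
M_X = 4.00 × 7.380² = 4.00 × 54.46 = 217.9 g/mol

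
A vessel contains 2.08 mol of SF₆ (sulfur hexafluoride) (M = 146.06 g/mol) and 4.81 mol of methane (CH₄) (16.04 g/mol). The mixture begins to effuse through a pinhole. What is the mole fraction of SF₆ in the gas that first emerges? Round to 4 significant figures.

Each component's effusion rate ∝ (its partial pressure)·(1/√M) ∝ n_i/√M_i.
x_SF₆(eff) = (n_SF₆/√M_SF₆) / (n_SF₆/√M_SF₆ + n_CH₄/√M_CH₄)
= (2.08/√146.06) / (2.08/√146.06 + 4.81/√16.04) = 0.1721/(0.1721 + 1.201) = 0.1253.

0.1253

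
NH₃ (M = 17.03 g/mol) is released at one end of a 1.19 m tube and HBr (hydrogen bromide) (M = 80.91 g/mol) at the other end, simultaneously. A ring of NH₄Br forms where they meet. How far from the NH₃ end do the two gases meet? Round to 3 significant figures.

Graham's law gives d_NH₃/d_HBr = rate_NH₃/rate_HBr = √(M_HBr/M_NH₃) = √(80.91/17.03) = 2.180.
With d_NH₃ + d_HBr = 1.19 m, d_HBr = 1.19/(1 + 2.180) = 0.3743 m.
d_NH₃ = 1.19 − 0.3743 = 0.816 m.

0.816 m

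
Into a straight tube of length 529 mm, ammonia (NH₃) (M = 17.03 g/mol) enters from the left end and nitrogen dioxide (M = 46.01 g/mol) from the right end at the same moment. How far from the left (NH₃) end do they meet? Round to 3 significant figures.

329 mm

Distances travelled in equal time are proportional to diffusion rates, so d_NH₃/d_NO₂ = √(M_NO₂/M_NH₃) = √(46.01/17.03) = 1.644.
With d_NH₃ + d_NO₂ = 529 mm, d_NO₂ = 529/(1 + 1.644) = 200.1 mm.
d_NH₃ = 529 − 200.1 = 329 mm.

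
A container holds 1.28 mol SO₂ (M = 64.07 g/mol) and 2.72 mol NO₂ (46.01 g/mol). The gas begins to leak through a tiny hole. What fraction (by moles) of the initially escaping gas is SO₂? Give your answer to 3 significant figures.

0.285

The effusion rate of species i is ∝ p_i/√M_i ∝ n_i/√M_i.
Mole fraction of SO₂ in the effusate = (n_SO₂/√M_SO₂) / (n_SO₂/√M_SO₂ + n_NO₂/√M_NO₂)
= (1.28/√64.07) / (1.28/√64.07 + 2.72/√46.01) = 0.1599/(0.1599 + 0.4010) = 0.285.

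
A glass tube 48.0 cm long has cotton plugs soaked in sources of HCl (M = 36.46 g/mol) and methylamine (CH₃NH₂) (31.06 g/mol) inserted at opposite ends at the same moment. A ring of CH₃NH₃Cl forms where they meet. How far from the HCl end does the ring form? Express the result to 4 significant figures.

Graham's law gives d_HCl/d_CH₃NH₂ = rate_HCl/rate_CH₃NH₂ = √(M_CH₃NH₂/M_HCl) = √(31.06/36.46) = 0.9230.
With d_HCl + d_CH₃NH₂ = 48.0 cm, d_CH₃NH₂ = 48.0/(1 + 0.9230) = 24.96 cm.
d_HCl = 48.0 − 24.96 = 23.04 cm.

23.04 cm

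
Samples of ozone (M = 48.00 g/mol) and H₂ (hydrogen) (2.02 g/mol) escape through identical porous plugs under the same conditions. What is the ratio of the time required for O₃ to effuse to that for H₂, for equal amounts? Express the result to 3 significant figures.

4.87

From Graham's law, t_O₃/t_H₂ = √(M_O₃/M_H₂) = √(48.00/2.02) = √23.76 = 4.87.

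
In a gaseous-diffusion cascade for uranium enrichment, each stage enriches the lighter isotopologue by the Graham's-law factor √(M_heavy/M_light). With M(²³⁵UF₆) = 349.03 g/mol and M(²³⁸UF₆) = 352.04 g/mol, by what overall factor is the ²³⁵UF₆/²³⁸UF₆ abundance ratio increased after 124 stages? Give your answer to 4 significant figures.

1.703

Each stage multiplies the ratio by α = √(352.04/349.03), so after 124 stages the overall factor is α^124 = (352.04/349.03)^(124/2).
= 1.00862^62 = 1.703.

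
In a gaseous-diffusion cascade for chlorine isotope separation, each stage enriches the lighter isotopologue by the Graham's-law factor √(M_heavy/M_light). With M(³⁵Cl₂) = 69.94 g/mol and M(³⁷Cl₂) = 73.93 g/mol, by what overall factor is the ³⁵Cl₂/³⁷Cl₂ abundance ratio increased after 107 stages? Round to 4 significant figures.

Overall factor = α^107 with α = √(73.93/69.94), i.e. (73.93/69.94)^(107/2).
= 1.05705^(107/2) = 19.46.

19.46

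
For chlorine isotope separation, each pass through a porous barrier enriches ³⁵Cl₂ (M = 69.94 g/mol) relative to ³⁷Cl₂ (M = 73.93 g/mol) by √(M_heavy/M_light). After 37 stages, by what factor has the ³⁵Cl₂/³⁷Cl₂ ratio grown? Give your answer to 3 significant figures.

The single-stage factor is √(M_heavy/M_light), so 37 stages give [√(73.93/69.94)]^37 = (73.93/69.94)^(37/2).
= 1.05705^(37/2) = 2.79.

2.79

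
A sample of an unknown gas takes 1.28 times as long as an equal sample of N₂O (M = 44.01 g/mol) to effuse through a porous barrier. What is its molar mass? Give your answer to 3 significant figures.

72.1 g/mol

From Graham's law, t_X/t_N₂O = √(M_X/M_N₂O).
1.28 = √(M_X/44.01)
M_X = 44.01 × 1.28² = 44.01 × 1.638 = 72.1 g/mol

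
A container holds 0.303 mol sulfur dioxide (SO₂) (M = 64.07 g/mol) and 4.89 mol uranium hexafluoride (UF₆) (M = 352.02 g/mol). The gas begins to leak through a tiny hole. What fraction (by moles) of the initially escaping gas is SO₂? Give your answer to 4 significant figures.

The effusion rate of species i is ∝ p_i/√M_i ∝ n_i/√M_i.
x_SO₂(eff) = (n_SO₂/√M_SO₂) / (n_SO₂/√M_SO₂ + n_UF₆/√M_UF₆)
= (0.303/√64.07) / (0.303/√64.07 + 4.89/√352.02) = 0.03785/(0.03785 + 0.2606) = 0.1268.

0.1268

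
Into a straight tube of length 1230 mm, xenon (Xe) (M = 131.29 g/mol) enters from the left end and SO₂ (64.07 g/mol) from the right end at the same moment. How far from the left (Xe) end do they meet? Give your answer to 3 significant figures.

In equal time, each gas travels a distance ∝ its rate ∝ 1/√M, so d_Xe/d_SO₂ = √(M_SO₂/M_Xe) = √(64.07/131.29) = 0.6986.
With d_Xe + d_SO₂ = 1230 mm, d_SO₂ = 1230/(1 + 0.6986) = 724.1 mm.
d_Xe = 1230 − 724.1 = 506 mm.

506 mm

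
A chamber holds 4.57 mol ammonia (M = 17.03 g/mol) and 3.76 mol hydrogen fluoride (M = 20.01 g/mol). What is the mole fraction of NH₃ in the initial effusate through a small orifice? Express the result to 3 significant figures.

Effusion rate of each component ∝ n_i/√M_i (partial pressure × 1/√M).
So x_NH₃ in the escaping gas = (n_NH₃/√M_NH₃) / Σ(n_i/√M_i)
= (4.57/√17.03) / (4.57/√17.03 + 3.76/√20.01) = 1.107/(1.107 + 0.8406) = 0.568.

0.568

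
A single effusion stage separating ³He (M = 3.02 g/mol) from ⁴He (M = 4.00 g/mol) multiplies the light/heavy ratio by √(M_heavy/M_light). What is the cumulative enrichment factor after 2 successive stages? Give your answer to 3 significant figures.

1.32

Each stage multiplies the ratio by α = √(4.00/3.02), so after 2 stages the overall factor is α^2 = (4.00/3.02)^(2/2).
= 1.32450^1 = 1.32.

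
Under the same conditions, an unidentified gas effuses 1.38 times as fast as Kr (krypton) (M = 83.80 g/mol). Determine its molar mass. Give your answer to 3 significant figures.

44.0 g/mol

Graham's law gives rate_X/rate_Kr = √(M_Kr/M_X).
1.38 = √(83.80/M_X)
M_X = 83.80 / 1.38² = 83.80 / 1.904 = 44.0 g/mol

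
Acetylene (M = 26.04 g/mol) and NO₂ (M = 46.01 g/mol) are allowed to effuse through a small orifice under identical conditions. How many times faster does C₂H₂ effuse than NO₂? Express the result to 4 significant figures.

Since effusion rate ∝ 1/√M, rate_C₂H₂/rate_NO₂ = √(M_NO₂/M_C₂H₂) = √(46.01/26.04) = √1.767 = 1.329.

1.329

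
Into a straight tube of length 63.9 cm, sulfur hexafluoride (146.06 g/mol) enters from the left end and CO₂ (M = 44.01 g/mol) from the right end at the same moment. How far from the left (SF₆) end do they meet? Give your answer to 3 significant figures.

Graham's law gives d_SF₆/d_CO₂ = rate_SF₆/rate_CO₂ = √(M_CO₂/M_SF₆) = √(44.01/146.06) = 0.5489.
With d_SF₆ + d_CO₂ = 63.9 cm, d_CO₂ = 63.9/(1 + 0.5489) = 41.25 cm.
d_SF₆ = 63.9 − 41.25 = 22.6 cm.

22.6 cm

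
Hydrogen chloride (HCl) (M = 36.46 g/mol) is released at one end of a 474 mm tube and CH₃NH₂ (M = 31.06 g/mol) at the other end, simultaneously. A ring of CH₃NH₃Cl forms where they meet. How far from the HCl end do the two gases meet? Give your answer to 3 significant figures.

228 mm

The fronts meet when d_HCl + d_CH₃NH₂ = L with d_HCl/d_CH₃NH₂ = √(M_CH₃NH₂/M_HCl) (Graham's law). Here √(M_CH₃NH₂/M_HCl) = √(31.06/36.46) = 0.9230.
With d_HCl + d_CH₃NH₂ = 474 mm, d_CH₃NH₂ = 474/(1 + 0.9230) = 246.5 mm.
d_HCl = 474 − 246.5 = 228 mm.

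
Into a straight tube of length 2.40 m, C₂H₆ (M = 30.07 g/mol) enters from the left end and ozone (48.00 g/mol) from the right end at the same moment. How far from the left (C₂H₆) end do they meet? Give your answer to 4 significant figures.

The fronts meet when d_C₂H₆ + d_O₃ = L with d_C₂H₆/d_O₃ = √(M_O₃/M_C₂H₆) (Graham's law). Here √(M_O₃/M_C₂H₆) = √(48.00/30.07) = 1.263.
With d_C₂H₆ + d_O₃ = 2.40 m, d_O₃ = 2.40/(1 + 1.263) = 1.060 m.
d_C₂H₆ = 2.40 − 1.060 = 1.340 m.

1.340 m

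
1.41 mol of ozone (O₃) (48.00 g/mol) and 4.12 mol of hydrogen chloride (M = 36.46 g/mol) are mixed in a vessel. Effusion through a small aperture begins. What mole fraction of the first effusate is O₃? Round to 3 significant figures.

Rate_i ∝ x_i/√M_i (Graham's law weighted by mole fraction), so the effusate composition follows n_i/√M_i.
So x_O₃ in the escaping gas = (n_O₃/√M_O₃) / Σ(n_i/√M_i)
= (1.41/√48.00) / (1.41/√48.00 + 4.12/√36.46) = 0.2035/(0.2035 + 0.6823) = 0.230.

0.230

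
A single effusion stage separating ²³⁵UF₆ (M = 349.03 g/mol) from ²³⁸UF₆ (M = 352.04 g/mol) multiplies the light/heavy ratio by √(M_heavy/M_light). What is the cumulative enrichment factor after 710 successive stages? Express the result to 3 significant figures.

Each stage multiplies the ratio by α = √(352.04/349.03), so after 710 stages the overall factor is α^710 = (352.04/349.03)^(710/2).
= 1.00862^355 = 21.1.

21.1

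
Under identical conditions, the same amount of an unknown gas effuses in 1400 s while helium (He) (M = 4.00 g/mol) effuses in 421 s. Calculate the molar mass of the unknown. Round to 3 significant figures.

44.2 g/mol

Graham's law gives t_X/t_He = √(M_X/M_He).
1400/421 = 3.325 = √(M_X/4.00)
M_X = 4.00 × 3.325² = 4.00 × 11.06 = 44.2 g/mol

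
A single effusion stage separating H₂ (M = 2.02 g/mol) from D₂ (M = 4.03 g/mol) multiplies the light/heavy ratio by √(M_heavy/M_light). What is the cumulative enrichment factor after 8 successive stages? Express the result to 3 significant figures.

15.8

Each stage multiplies the ratio by α = √(4.03/2.02), so after 8 stages the overall factor is α^8 = (4.03/2.02)^(8/2).
= 1.99505^4 = 15.8.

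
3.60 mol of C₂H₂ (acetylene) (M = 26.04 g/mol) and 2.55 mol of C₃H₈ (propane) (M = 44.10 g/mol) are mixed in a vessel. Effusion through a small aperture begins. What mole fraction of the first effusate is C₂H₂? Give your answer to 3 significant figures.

0.648

Effusion rate of each component ∝ n_i/√M_i (partial pressure × 1/√M).
So x_C₂H₂ in the escaping gas = (n_C₂H₂/√M_C₂H₂) / Σ(n_i/√M_i)
= (3.60/√26.04) / (3.60/√26.04 + 2.55/√44.10) = 0.7055/(0.7055 + 0.3840) = 0.648.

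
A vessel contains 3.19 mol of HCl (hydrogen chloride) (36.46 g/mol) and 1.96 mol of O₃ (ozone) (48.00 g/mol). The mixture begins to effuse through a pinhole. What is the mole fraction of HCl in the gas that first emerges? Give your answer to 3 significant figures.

0.651

Each component's effusion rate ∝ (its partial pressure)·(1/√M) ∝ n_i/√M_i.
Mole fraction of HCl in the effusate = (n_HCl/√M_HCl) / (n_HCl/√M_HCl + n_O₃/√M_O₃)
= (3.19/√36.46) / (3.19/√36.46 + 1.96/√48.00) = 0.5283/(0.5283 + 0.2829) = 0.651.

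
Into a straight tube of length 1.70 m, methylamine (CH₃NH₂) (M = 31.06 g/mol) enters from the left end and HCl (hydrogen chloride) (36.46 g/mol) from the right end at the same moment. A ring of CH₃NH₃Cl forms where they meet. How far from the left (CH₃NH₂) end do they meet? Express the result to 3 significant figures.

In equal time, each gas travels a distance ∝ its rate ∝ 1/√M, so d_CH₃NH₂/d_HCl = √(M_HCl/M_CH₃NH₂) = √(36.46/31.06) = 1.083.
With d_CH₃NH₂ + d_HCl = 1.70 m, d_HCl = 1.70/(1 + 1.083) = 0.8160 m.
d_CH₃NH₂ = 1.70 − 0.8160 = 0.884 m.

0.884 m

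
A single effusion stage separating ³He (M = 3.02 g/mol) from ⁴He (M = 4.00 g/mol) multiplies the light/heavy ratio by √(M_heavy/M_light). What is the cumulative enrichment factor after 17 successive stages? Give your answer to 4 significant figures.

Overall factor = α^17 with α = √(4.00/3.02), i.e. (4.00/3.02)^(17/2).
= 1.32450^(17/2) = 10.90.

10.90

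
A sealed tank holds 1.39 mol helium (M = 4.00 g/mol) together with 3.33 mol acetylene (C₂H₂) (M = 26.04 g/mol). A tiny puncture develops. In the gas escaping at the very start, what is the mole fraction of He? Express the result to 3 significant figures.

Rate_i ∝ x_i/√M_i (Graham's law weighted by mole fraction), so the effusate composition follows n_i/√M_i.
Mole fraction of He in the effusate = (n_He/√M_He) / (n_He/√M_He + n_C₂H₂/√M_C₂H₂)
= (1.39/√4.00) / (1.39/√4.00 + 3.33/√26.04) = 0.6950/(0.6950 + 0.6526) = 0.516.

0.516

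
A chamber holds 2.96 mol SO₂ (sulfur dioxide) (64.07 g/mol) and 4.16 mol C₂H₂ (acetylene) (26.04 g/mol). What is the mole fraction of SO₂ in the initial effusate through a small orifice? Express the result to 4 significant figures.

Effusion rate of each component ∝ n_i/√M_i (partial pressure × 1/√M).
So x_SO₂ in the escaping gas = (n_SO₂/√M_SO₂) / Σ(n_i/√M_i)
= (2.96/√64.07) / (2.96/√64.07 + 4.16/√26.04) = 0.3698/(0.3698 + 0.8152) = 0.3121.

0.3121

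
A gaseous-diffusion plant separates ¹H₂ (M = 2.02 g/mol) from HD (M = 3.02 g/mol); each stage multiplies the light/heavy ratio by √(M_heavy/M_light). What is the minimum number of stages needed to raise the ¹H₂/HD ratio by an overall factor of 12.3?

Per stage α = (3.02/2.02)^(1/2) = 1.49505^0.5, giving ln α = 0.2011.
Need α^N ≥ 12.3 ⇒ N ≥ ln(12.3) / ln α = 2.510 / 0.2011 = 12.48.
Rounding up, N = 13 stages.

13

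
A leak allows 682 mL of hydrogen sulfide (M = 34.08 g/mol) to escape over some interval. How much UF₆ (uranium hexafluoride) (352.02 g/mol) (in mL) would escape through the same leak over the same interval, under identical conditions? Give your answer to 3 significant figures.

Graham's law gives rate_UF₆/rate_H₂S = √(M_H₂S/M_UF₆) = √(34.08/352.02) = √0.09681 = 0.3111.
So the volume for UF₆ is 682 × 0.3111 = 212 mL.

212 mL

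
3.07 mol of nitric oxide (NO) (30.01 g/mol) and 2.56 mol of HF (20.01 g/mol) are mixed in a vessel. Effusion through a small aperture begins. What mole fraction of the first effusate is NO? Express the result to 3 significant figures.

0.495

Effusion rate of each component ∝ n_i/√M_i (partial pressure × 1/√M).
Mole fraction of NO in the effusate = (n_NO/√M_NO) / (n_NO/√M_NO + n_HF/√M_HF)
= (3.07/√30.01) / (3.07/√30.01 + 2.56/√20.01) = 0.5604/(0.5604 + 0.5723) = 0.495.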